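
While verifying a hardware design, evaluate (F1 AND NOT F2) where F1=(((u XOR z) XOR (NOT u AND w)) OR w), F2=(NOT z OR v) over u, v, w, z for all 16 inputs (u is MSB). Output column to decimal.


F1 = (((u XOR z) XOR (NOT u AND w)) OR w)
F2 = (NOT z OR v)
Counterexample to F1=>F2 is where F1=1 and F2=0.
Evaluate each row (bits = u,v,w,z, MSB first):
  row 0 [0000]: F1=0 F2=1 -> F1&~F2 -> 0
  row 1 [0001]: F1=1 F2=0 -> F1&~F2 -> 1
  row 2 [0010]: F1=1 F2=1 -> F1&~F2 -> 0
  row 3 [0011]: F1=1 F2=0 -> F1&~F2 -> 1
  row 4 [0100]: F1=0 F2=1 -> F1&~F2 -> 0
  row 5 [0101]: F1=1 F2=1 -> F1&~F2 -> 0
  row 6 [0110]: F1=1 F2=1 -> F1&~F2 -> 0
  row 7 [0111]: F1=1 F2=1 -> F1&~F2 -> 0
  row 8 [1000]: F1=1 F2=1 -> F1&~F2 -> 0
  row 9 [1001]: F1=0 F2=0 -> F1&~F2 -> 0
  row 10 [1010]: F1=1 F2=1 -> F1&~F2 -> 0
  row 11 [1011]: F1=1 F2=0 -> F1&~F2 -> 1
  row 12 [1100]: F1=1 F2=1 -> F1&~F2 -> 0
  row 13 [1101]: F1=0 F2=1 -> F1&~F2 -> 0
  row 14 [1110]: F1=1 F2=1 -> F1&~F2 -> 0
  row 15 [1111]: F1=1 F2=1 -> F1&~F2 -> 0
Full result column, 4 rows per line (u,v fixed per line; w,z runs 00..11 left to right):
  rows 0-3 [u,v=00]: 0101  = hex 5
  rows 4-7 [u,v=01]: 0000  = hex 0
  rows 8-11 [u,v=10]: 0001  = hex 1
  rows 12-15 [u,v=11]: 0000  = hex 0
Counterexample vector (row 0 .. row 15) = 0101000000010000
Output column grouped in 4s = 0101 0000 0001 0000 = 0x5010
Convert to decimal digit by digit (value = value*16 + digit):
  5 -> 5
  5*16 + 0 = 80
  80*16 + 1 = 1281
  1281*16 + 0 = 20496
Decimal = 20496

20496


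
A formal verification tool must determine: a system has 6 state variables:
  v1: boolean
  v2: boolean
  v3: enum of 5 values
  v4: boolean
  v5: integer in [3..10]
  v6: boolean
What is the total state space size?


State space = product of domain sizes of all variables.
Domain sizes:
  v1 (boolean): 2
  v2 (boolean): 2
  v3 (enum of 5 values): 5
  v4 (boolean): 2
  v5 (integer in [3..10]): 8
  v6 (boolean): 2
Product = 2 * 2 * 5 * 2 * 8 * 2 = 640

640


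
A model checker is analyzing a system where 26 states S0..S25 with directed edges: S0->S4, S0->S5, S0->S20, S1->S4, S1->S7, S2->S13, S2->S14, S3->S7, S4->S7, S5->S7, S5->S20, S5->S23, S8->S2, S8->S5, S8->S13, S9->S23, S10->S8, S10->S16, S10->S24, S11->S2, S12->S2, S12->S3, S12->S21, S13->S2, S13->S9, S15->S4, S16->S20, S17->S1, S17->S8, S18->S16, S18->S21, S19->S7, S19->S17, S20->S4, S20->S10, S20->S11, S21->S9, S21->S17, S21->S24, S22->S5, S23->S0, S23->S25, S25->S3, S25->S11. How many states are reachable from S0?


BFS from S0:
  layer 0: {S0}
  layer 1: {S4, S5, S20}
  layer 2: {S7, S10, S11, S23}
  layer 3: {S2, S8, S16, S24, S25}
  layer 4: {S3, S13, S14}
  layer 5: {S9}
Reachable set: {S0, S2, S3, S4, S5, S7, S8, S9, S10, S11, S13, S14, S16, S20, S23, S24, S25}
Count = 17

17


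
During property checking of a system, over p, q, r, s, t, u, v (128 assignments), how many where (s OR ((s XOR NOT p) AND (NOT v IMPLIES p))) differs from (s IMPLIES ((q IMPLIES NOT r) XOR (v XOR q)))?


F1 = (s OR ((s XOR NOT p) AND (NOT v IMPLIES p)))
F2 = (s IMPLIES ((q IMPLIES NOT r) XOR (v XOR q)))
Evaluate both on each of 128 rows (bits = p,q,r,s,t,u,v):
  row 0 [0000000]: F1=0 F2=1 (differ) -> 1
  row 1 [0000001]: F1=1 F2=1 -> 0
  row 2 [0000010]: F1=0 F2=1 (differ) -> 1
  row 3 [0000011]: F1=1 F2=1 -> 0
  row 4 [0000100]: F1=0 F2=1 (differ) -> 1
  (every remaining row is evaluated the same way; all 128 results are listed next)
Full result column, 8 rows per line (p,q,r,s fixed per line; t,u,v runs 000..111 left to right):
  rows 0-7 [p,q,r,s=0000]: 10101010  (ones: 4)
  rows 8-15 [p,q,r,s=0001]: 01010101  (ones: 4)
  rows 16-23 [p,q,r,s=0010]: 10101010  (ones: 4)
  rows 24-31 [p,q,r,s=0011]: 01010101  (ones: 4)
  rows 32-39 [p,q,r,s=0100]: 10101010  (ones: 4)
  rows 40-47 [p,q,r,s=0101]: 10101010  (ones: 4)
  rows 48-55 [p,q,r,s=0110]: 10101010  (ones: 4)
  rows 56-63 [p,q,r,s=0111]: 01010101  (ones: 4)
  rows 64-71 [p,q,r,s=1000]: 11111111  (ones: 8)
  rows 72-79 [p,q,r,s=1001]: 01010101  (ones: 4)
  rows 80-87 [p,q,r,s=1010]: 11111111  (ones: 8)
  rows 88-95 [p,q,r,s=1011]: 01010101  (ones: 4)
  rows 96-103 [p,q,r,s=1100]: 11111111  (ones: 8)
  rows 104-111 [p,q,r,s=1101]: 10101010  (ones: 4)
  rows 112-119 [p,q,r,s=1110]: 11111111  (ones: 8)
  rows 120-127 [p,q,r,s=1111]: 01010101  (ones: 4)
Disagreements = 4+4+4+4+4+4+4+4+8+4+8+4+8+4+8+4 = 80

80


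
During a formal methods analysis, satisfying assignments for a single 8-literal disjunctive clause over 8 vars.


Step 1: Total=2^8=256
Step 2: Unsat when all 8 false: 2^0=1
Step 3: Sat=256-1=255

255


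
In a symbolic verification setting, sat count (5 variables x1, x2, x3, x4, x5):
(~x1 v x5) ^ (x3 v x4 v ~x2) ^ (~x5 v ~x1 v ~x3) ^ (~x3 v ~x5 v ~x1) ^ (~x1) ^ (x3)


CNF with 6 clauses over 5 vars (32 assignments).
An assignment satisfies CNF iff every clause has >=1 true literal.
Check each row (bits = x1,x2,x3,x4,x5; clause T/F shown):
  row 0 [00000]: clauses=TTTTTF -> 0
  row 1 [00001]: clauses=TTTTTF -> 0
  row 2 [00010]: clauses=TTTTTF -> 0
  row 3 [00011]: clauses=TTTTTF -> 0
  row 4 [00100]: clauses=TTTTTT -> 1
  row 5 [00101]: clauses=TTTTTT -> 1
  row 6 [00110]: clauses=TTTTTT -> 1
  row 7 [00111]: clauses=TTTTTT -> 1
  row 8 [01000]: clauses=TFTTTF -> 0
  row 9 [01001]: clauses=TFTTTF -> 0
  row 10 [01010]: clauses=TTTTTF -> 0
  row 11 [01011]: clauses=TTTTTF -> 0
  row 12 [01100]: clauses=TTTTTT -> 1
  row 13 [01101]: clauses=TTTTTT -> 1
  row 14 [01110]: clauses=TTTTTT -> 1
  row 15 [01111]: clauses=TTTTTT -> 1
  row 16 [10000]: clauses=FTTTFF -> 0
  row 17 [10001]: clauses=TTTTFF -> 0
  row 18 [10010]: clauses=FTTTFF -> 0
  row 19 [10011]: clauses=TTTTFF -> 0
  row 20 [10100]: clauses=FTTTFT -> 0
  row 21 [10101]: clauses=TTFFFT -> 0
  row 22 [10110]: clauses=FTTTFT -> 0
  row 23 [10111]: clauses=TTFFFT -> 0
  row 24 [11000]: clauses=FFTTFF -> 0
  row 25 [11001]: clauses=TFTTFF -> 0
  row 26 [11010]: clauses=FTTTFF -> 0
  row 27 [11011]: clauses=TTTTFF -> 0
  row 28 [11100]: clauses=FTTTFT -> 0
  row 29 [11101]: clauses=TTFFFT -> 0
  row 30 [11110]: clauses=FTTTFT -> 0
  row 31 [11111]: clauses=TTFFFT -> 0
Full result column, 8 rows per line (x1,x2 fixed per line; x3,x4,x5 runs 000..111 left to right):
  rows 0-7 [x1,x2=00]: 00001111  (ones: 4)
  rows 8-15 [x1,x2=01]: 00001111  (ones: 4)
  rows 16-23 [x1,x2=10]: 00000000  (ones: 0)
  rows 24-31 [x1,x2=11]: 00000000  (ones: 0)
Satisfying assignments = 4+4+0+0 = 8

8


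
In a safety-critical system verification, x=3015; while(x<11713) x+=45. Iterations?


Step 1: x goes from 3015 toward 11713 by 45; the body runs while x<11713, so iterations = ceil((bound-start)/step)
Step 2: Distance=8698
Step 3: ceil(8698/45)=194

194


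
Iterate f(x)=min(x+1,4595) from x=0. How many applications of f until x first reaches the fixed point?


Step 1: x=0, cap=4595, increment=1
Step 2: x grows by 1 each step until capped at 4595; fixed point is x=4595
Step 3: iterations = ceil(4595/1) = 4595

4595


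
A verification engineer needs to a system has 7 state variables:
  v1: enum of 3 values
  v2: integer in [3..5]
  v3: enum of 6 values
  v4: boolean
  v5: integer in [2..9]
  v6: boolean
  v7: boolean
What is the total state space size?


State space = product of domain sizes of all variables.
Domain sizes:
  v1 (enum of 3 values): 3
  v2 (integer in [3..5]): 3
  v3 (enum of 6 values): 6
  v4 (boolean): 2
  v5 (integer in [2..9]): 8
  v6 (boolean): 2
  v7 (boolean): 2
Product = 3 * 3 * 6 * 2 * 8 * 2 * 2 = 3456

3456


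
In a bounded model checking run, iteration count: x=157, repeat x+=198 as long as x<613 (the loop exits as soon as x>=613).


Step 1: x goes from 157 toward 613 by 198; the body runs while x<613, so iterations = ceil((bound-start)/step)
Step 2: Distance=456
Step 3: ceil(456/198)=3

3


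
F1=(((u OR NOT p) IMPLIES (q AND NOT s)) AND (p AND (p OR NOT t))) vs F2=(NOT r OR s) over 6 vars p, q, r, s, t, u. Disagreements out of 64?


F1 = (((u OR NOT p) IMPLIES (q AND NOT s)) AND (p AND (p OR NOT t)))
F2 = (NOT r OR s)
Evaluate both on each of 64 rows (bits = p,q,r,s,t,u):
  row 0 [000000]: F1=0 F2=1 (differ) -> 1
  row 1 [000001]: F1=0 F2=1 (differ) -> 1
  row 2 [000010]: F1=0 F2=1 (differ) -> 1
  row 3 [000011]: F1=0 F2=1 (differ) -> 1
  row 4 [000100]: F1=0 F2=1 (differ) -> 1
  (every remaining row is evaluated the same way; all 64 results are listed next)
Full result column, 8 rows per line (p,q,r fixed per line; s,t,u runs 000..111 left to right):
  rows 0-7 [p,q,r=000]: 11111111  (ones: 8)
  rows 8-15 [p,q,r=001]: 00001111  (ones: 4)
  rows 16-23 [p,q,r=010]: 11111111  (ones: 8)
  rows 24-31 [p,q,r=011]: 00001111  (ones: 4)
  rows 32-39 [p,q,r=100]: 01010101  (ones: 4)
  rows 40-47 [p,q,r=101]: 10100101  (ones: 4)
  rows 48-55 [p,q,r=110]: 00000101  (ones: 2)
  rows 56-63 [p,q,r=111]: 11110101  (ones: 6)
Disagreements = 8+4+8+4+4+4+2+6 = 40

40


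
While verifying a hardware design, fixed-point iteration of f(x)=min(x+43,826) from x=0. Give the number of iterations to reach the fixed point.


Step 1: x=0, cap=826, increment=43
Step 2: x grows by 43 each step until capped at 826; fixed point is x=826
Step 3: iterations = ceil(826/43) = 20

20


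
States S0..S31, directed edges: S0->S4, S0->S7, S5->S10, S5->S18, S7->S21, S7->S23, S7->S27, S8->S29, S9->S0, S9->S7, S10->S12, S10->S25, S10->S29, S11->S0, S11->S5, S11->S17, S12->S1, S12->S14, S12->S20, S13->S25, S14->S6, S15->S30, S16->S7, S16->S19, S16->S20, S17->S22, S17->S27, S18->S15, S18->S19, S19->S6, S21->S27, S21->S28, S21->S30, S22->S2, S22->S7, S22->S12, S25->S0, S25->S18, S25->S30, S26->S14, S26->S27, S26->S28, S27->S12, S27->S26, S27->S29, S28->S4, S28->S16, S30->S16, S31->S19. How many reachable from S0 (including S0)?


BFS from S0:
  layer 0: {S0}
  layer 1: {S4, S7}
  layer 2: {S21, S23, S27}
  layer 3: {S12, S26, S28, S29, S30}
  layer 4: {S1, S14, S16, S20}
  layer 5: {S6, S19}
Reachable set: {S0, S1, S4, S6, S7, S12, S14, S16, S19, S20, S21, S23, S26, S27, S28, S29, S30}
Count = 17

17


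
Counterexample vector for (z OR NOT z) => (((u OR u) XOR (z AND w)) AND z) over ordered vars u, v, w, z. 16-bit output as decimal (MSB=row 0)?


F1 = (z OR NOT z)
F2 = (((u OR u) XOR (z AND w)) AND z)
Counterexample to F1=>F2 is where F1=1 and F2=0.
Evaluate each row (bits = u,v,w,z, MSB first):
  row 0 [0000]: F1=1 F2=0 -> F1&~F2 -> 1
  row 1 [0001]: F1=1 F2=0 -> F1&~F2 -> 1
  row 2 [0010]: F1=1 F2=0 -> F1&~F2 -> 1
  row 3 [0011]: F1=1 F2=1 -> F1&~F2 -> 0
  row 4 [0100]: F1=1 F2=0 -> F1&~F2 -> 1
  row 5 [0101]: F1=1 F2=0 -> F1&~F2 -> 1
  row 6 [0110]: F1=1 F2=0 -> F1&~F2 -> 1
  row 7 [0111]: F1=1 F2=1 -> F1&~F2 -> 0
  row 8 [1000]: F1=1 F2=0 -> F1&~F2 -> 1
  row 9 [1001]: F1=1 F2=1 -> F1&~F2 -> 0
  row 10 [1010]: F1=1 F2=0 -> F1&~F2 -> 1
  row 11 [1011]: F1=1 F2=0 -> F1&~F2 -> 1
  row 12 [1100]: F1=1 F2=0 -> F1&~F2 -> 1
  row 13 [1101]: F1=1 F2=1 -> F1&~F2 -> 0
  row 14 [1110]: F1=1 F2=0 -> F1&~F2 -> 1
  row 15 [1111]: F1=1 F2=0 -> F1&~F2 -> 1
Full result column, 4 rows per line (u,v fixed per line; w,z runs 00..11 left to right):
  rows 0-3 [u,v=00]: 1110  = hex E
  rows 4-7 [u,v=01]: 1110  = hex E
  rows 8-11 [u,v=10]: 1011  = hex B
  rows 12-15 [u,v=11]: 1011  = hex B
Counterexample vector (row 0 .. row 15) = 1110111010111011
Output column grouped in 4s = 1110 1110 1011 1011 = 0xEEBB
Convert to decimal digit by digit (value = value*16 + digit):
  E -> 14
  14*16 + 14 (E) = 238
  238*16 + 11 (B) = 3819
  3819*16 + 11 (B) = 61115
Decimal = 61115

61115


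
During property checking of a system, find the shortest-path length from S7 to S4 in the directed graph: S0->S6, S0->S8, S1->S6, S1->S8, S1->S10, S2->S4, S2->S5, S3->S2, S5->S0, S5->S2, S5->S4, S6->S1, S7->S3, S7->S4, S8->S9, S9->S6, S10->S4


BFS layer-by-layer from S7:
  dist 0: {S7}
  dist 1: {S3, S4}
  -> S4 reached at distance 1
Shortest path length = 1

1


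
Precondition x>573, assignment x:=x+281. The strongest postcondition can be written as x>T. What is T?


Formula: sp(P, x:=E) = exists old_x. (x = E[old_x/x]) AND P[old_x/x] (old_x is the value of x before the assignment; eliminate old_x by solving x = E[old_x/x] for old_x)
Step 1: Precondition P: x>573, i.e. old_x > 573
Step 2: Assignment gives x = old_x + 281, so old_x = x - 281
Step 3: Substitute into P: x - 281 > 573
Step 4: Simplify: x > 573+281 = 854

854


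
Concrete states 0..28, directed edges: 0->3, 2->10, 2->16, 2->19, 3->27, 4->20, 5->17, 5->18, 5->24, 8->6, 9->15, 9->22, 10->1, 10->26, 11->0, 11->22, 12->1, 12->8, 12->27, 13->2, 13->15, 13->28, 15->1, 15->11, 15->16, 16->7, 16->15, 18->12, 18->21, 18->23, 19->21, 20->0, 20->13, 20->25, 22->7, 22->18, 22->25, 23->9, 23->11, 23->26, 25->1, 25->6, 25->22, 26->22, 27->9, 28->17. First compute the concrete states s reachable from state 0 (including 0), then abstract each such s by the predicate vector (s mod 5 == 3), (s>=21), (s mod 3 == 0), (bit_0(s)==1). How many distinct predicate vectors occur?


BFS from 0:
Concrete reachable: {0, 1, 3, 6, 7, 8, 9, 11, 12, 15, 16, 18, 21, 22, 23, 25, 26, 27}
Abstract via predicates (s mod 5 == 3), (s>=21), (s mod 3 == 0), (bit_0(s)==1):
  (0,0,0,0) <- {16}
  (0,0,0,1) <- {1, 7, 11}
  (0,0,1,0) <- {0, 6, 12}
  (0,0,1,1) <- {9, 15}
  (0,1,0,0) <- {22, 26}
  (0,1,0,1) <- {25}
  (0,1,1,1) <- {21, 27}
  (1,0,0,0) <- {8}
  (1,0,1,0) <- {18}
  (1,0,1,1) <- {3}
  (1,1,0,1) <- {23}
Distinct abstract states = 11

11


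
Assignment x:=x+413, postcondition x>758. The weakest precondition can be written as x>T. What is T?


Formula: wp(x:=E, P) = P[E/x] (substitute E for x in postcondition)
Step 1: Postcondition: x>758
Step 2: Substitute x+413 for x: x+413>758
Step 3: Solve for x: x > 758-413 = 345

345


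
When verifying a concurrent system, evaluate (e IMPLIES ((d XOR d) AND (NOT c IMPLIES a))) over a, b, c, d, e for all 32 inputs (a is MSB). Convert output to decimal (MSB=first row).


Formula: (e IMPLIES ((d XOR d) AND (NOT c IMPLIES a))) over a, b, c, d, e (32 rows)
Evaluate each row (bits = a,b,c,d,e, MSB first):
  row 0 [00000]: (0 IMPLIES ((0 XOR 0) AND (NOT 0 IMPLIES 0))) -> 1
  row 1 [00001]: (1 IMPLIES ((0 XOR 0) AND (NOT 0 IMPLIES 0))) -> 0
  row 2 [00010]: (0 IMPLIES ((1 XOR 1) AND (NOT 0 IMPLIES 0))) -> 1
  row 3 [00011]: (1 IMPLIES ((1 XOR 1) AND (NOT 0 IMPLIES 0))) -> 0
  row 4 [00100]: (0 IMPLIES ((0 XOR 0) AND (NOT 1 IMPLIES 0))) -> 1
  row 5 [00101]: (1 IMPLIES ((0 XOR 0) AND (NOT 1 IMPLIES 0))) -> 0
  row 6 [00110]: (0 IMPLIES ((1 XOR 1) AND (NOT 1 IMPLIES 0))) -> 1
  row 7 [00111]: (1 IMPLIES ((1 XOR 1) AND (NOT 1 IMPLIES 0))) -> 0
  row 8 [01000]: (0 IMPLIES ((0 XOR 0) AND (NOT 0 IMPLIES 0))) -> 1
  row 9 [01001]: (1 IMPLIES ((0 XOR 0) AND (NOT 0 IMPLIES 0))) -> 0
  row 10 [01010]: (0 IMPLIES ((1 XOR 1) AND (NOT 0 IMPLIES 0))) -> 1
  row 11 [01011]: (1 IMPLIES ((1 XOR 1) AND (NOT 0 IMPLIES 0))) -> 0
  row 12 [01100]: (0 IMPLIES ((0 XOR 0) AND (NOT 1 IMPLIES 0))) -> 1
  row 13 [01101]: (1 IMPLIES ((0 XOR 0) AND (NOT 1 IMPLIES 0))) -> 0
  row 14 [01110]: (0 IMPLIES ((1 XOR 1) AND (NOT 1 IMPLIES 0))) -> 1
  row 15 [01111]: (1 IMPLIES ((1 XOR 1) AND (NOT 1 IMPLIES 0))) -> 0
  row 16 [10000]: (0 IMPLIES ((0 XOR 0) AND (NOT 0 IMPLIES 1))) -> 1
  row 17 [10001]: (1 IMPLIES ((0 XOR 0) AND (NOT 0 IMPLIES 1))) -> 0
  row 18 [10010]: (0 IMPLIES ((1 XOR 1) AND (NOT 0 IMPLIES 1))) -> 1
  row 19 [10011]: (1 IMPLIES ((1 XOR 1) AND (NOT 0 IMPLIES 1))) -> 0
  row 20 [10100]: (0 IMPLIES ((0 XOR 0) AND (NOT 1 IMPLIES 1))) -> 1
  row 21 [10101]: (1 IMPLIES ((0 XOR 0) AND (NOT 1 IMPLIES 1))) -> 0
  row 22 [10110]: (0 IMPLIES ((1 XOR 1) AND (NOT 1 IMPLIES 1))) -> 1
  row 23 [10111]: (1 IMPLIES ((1 XOR 1) AND (NOT 1 IMPLIES 1))) -> 0
  row 24 [11000]: (0 IMPLIES ((0 XOR 0) AND (NOT 0 IMPLIES 1))) -> 1
  row 25 [11001]: (1 IMPLIES ((0 XOR 0) AND (NOT 0 IMPLIES 1))) -> 0
  row 26 [11010]: (0 IMPLIES ((1 XOR 1) AND (NOT 0 IMPLIES 1))) -> 1
  row 27 [11011]: (1 IMPLIES ((1 XOR 1) AND (NOT 0 IMPLIES 1))) -> 0
  row 28 [11100]: (0 IMPLIES ((0 XOR 0) AND (NOT 1 IMPLIES 1))) -> 1
  row 29 [11101]: (1 IMPLIES ((0 XOR 0) AND (NOT 1 IMPLIES 1))) -> 0
  row 30 [11110]: (0 IMPLIES ((1 XOR 1) AND (NOT 1 IMPLIES 1))) -> 1
  row 31 [11111]: (1 IMPLIES ((1 XOR 1) AND (NOT 1 IMPLIES 1))) -> 0
Full result column, 4 rows per line (a,b,c fixed per line; d,e runs 00..11 left to right):
  rows 0-3 [a,b,c=000]: 1010  = hex A
  rows 4-7 [a,b,c=001]: 1010  = hex A
  rows 8-11 [a,b,c=010]: 1010  = hex A
  rows 12-15 [a,b,c=011]: 1010  = hex A
  rows 16-19 [a,b,c=100]: 1010  = hex A
  rows 20-23 [a,b,c=101]: 1010  = hex A
  rows 24-27 [a,b,c=110]: 1010  = hex A
  rows 28-31 [a,b,c=111]: 1010  = hex A
Output column (row 0 .. row 31) = 10101010101010101010101010101010
Output column grouped in 4s = 1010 1010 1010 1010 1010 1010 1010 1010 = 0xAAAAAAAA
Convert to decimal digit by digit (value = value*16 + digit):
  A -> 10
  10*16 + 10 (A) = 170
  170*16 + 10 (A) = 2730
  2730*16 + 10 (A) = 43690
  43690*16 + 10 (A) = 699050
  699050*16 + 10 (A) = 11184810
  11184810*16 + 10 (A) = 178956970
  178956970*16 + 10 (A) = 2863311530
Decimal = 2863311530

2863311530


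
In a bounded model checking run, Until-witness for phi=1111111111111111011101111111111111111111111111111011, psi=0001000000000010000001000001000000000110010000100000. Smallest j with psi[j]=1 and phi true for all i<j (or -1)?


(phi U psi) at 0: need smallest j with psi[j]=1 and phi[i]=1 for all i in [0,j).
Scan from step 0:
  step 0: phi=1, psi=0 -> continue
  step 1: phi=1, psi=0 -> continue
  step 2: phi=1, psi=0 -> continue
  step 3: psi=1 and phi held for [0,3) -> witness found
Witness step = 3

3


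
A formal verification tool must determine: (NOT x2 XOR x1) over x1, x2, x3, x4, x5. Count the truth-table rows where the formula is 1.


Formula: (NOT x2 XOR x1) over 5 vars (32 rows)
Evaluate each row (x1, x2, x3, x4, x5 as bits, MSB first):
  row 0 [00000]: (NOT 0 XOR 0) -> 1
  row 1 [00001]: (NOT 0 XOR 0) -> 1
  row 2 [00010]: (NOT 0 XOR 0) -> 1
  row 3 [00011]: (NOT 0 XOR 0) -> 1
  row 4 [00100]: (NOT 0 XOR 0) -> 1
  row 5 [00101]: (NOT 0 XOR 0) -> 1
  row 6 [00110]: (NOT 0 XOR 0) -> 1
  row 7 [00111]: (NOT 0 XOR 0) -> 1
  row 8 [01000]: (NOT 1 XOR 0) -> 0
  row 9 [01001]: (NOT 1 XOR 0) -> 0
  row 10 [01010]: (NOT 1 XOR 0) -> 0
  row 11 [01011]: (NOT 1 XOR 0) -> 0
  row 12 [01100]: (NOT 1 XOR 0) -> 0
  row 13 [01101]: (NOT 1 XOR 0) -> 0
  row 14 [01110]: (NOT 1 XOR 0) -> 0
  row 15 [01111]: (NOT 1 XOR 0) -> 0
  row 16 [10000]: (NOT 0 XOR 1) -> 0
  row 17 [10001]: (NOT 0 XOR 1) -> 0
  row 18 [10010]: (NOT 0 XOR 1) -> 0
  row 19 [10011]: (NOT 0 XOR 1) -> 0
  row 20 [10100]: (NOT 0 XOR 1) -> 0
  row 21 [10101]: (NOT 0 XOR 1) -> 0
  row 22 [10110]: (NOT 0 XOR 1) -> 0
  row 23 [10111]: (NOT 0 XOR 1) -> 0
  row 24 [11000]: (NOT 1 XOR 1) -> 1
  row 25 [11001]: (NOT 1 XOR 1) -> 1
  row 26 [11010]: (NOT 1 XOR 1) -> 1
  row 27 [11011]: (NOT 1 XOR 1) -> 1
  row 28 [11100]: (NOT 1 XOR 1) -> 1
  row 29 [11101]: (NOT 1 XOR 1) -> 1
  row 30 [11110]: (NOT 1 XOR 1) -> 1
  row 31 [11111]: (NOT 1 XOR 1) -> 1
Full result column, 8 rows per line (x1,x2 fixed per line; x3,x4,x5 runs 000..111 left to right):
  rows 0-7 [x1,x2=00]: 11111111  (ones: 8)
  rows 8-15 [x1,x2=01]: 00000000  (ones: 0)
  rows 16-23 [x1,x2=10]: 00000000  (ones: 0)
  rows 24-31 [x1,x2=11]: 11111111  (ones: 8)
Count of 1-rows = 8+0+0+8 = 16

16


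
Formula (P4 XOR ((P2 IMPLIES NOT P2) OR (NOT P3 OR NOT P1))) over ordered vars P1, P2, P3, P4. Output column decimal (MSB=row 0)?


Formula: (P4 XOR ((P2 IMPLIES NOT P2) OR (NOT P3 OR NOT P1))) over P1, P2, P3, P4 (16 rows)
Evaluate each row (bits = P1,P2,P3,P4, MSB first):
  row 0 [0000]: (0 XOR ((0 IMPLIES NOT 0) OR (NOT 0 OR NOT 0))) -> 1
  row 1 [0001]: (1 XOR ((0 IMPLIES NOT 0) OR (NOT 0 OR NOT 0))) -> 0
  row 2 [0010]: (0 XOR ((0 IMPLIES NOT 0) OR (NOT 1 OR NOT 0))) -> 1
  row 3 [0011]: (1 XOR ((0 IMPLIES NOT 0) OR (NOT 1 OR NOT 0))) -> 0
  row 4 [0100]: (0 XOR ((1 IMPLIES NOT 1) OR (NOT 0 OR NOT 0))) -> 1
  row 5 [0101]: (1 XOR ((1 IMPLIES NOT 1) OR (NOT 0 OR NOT 0))) -> 0
  row 6 [0110]: (0 XOR ((1 IMPLIES NOT 1) OR (NOT 1 OR NOT 0))) -> 1
  row 7 [0111]: (1 XOR ((1 IMPLIES NOT 1) OR (NOT 1 OR NOT 0))) -> 0
  row 8 [1000]: (0 XOR ((0 IMPLIES NOT 0) OR (NOT 0 OR NOT 1))) -> 1
  row 9 [1001]: (1 XOR ((0 IMPLIES NOT 0) OR (NOT 0 OR NOT 1))) -> 0
  row 10 [1010]: (0 XOR ((0 IMPLIES NOT 0) OR (NOT 1 OR NOT 1))) -> 1
  row 11 [1011]: (1 XOR ((0 IMPLIES NOT 0) OR (NOT 1 OR NOT 1))) -> 0
  row 12 [1100]: (0 XOR ((1 IMPLIES NOT 1) OR (NOT 0 OR NOT 1))) -> 1
  row 13 [1101]: (1 XOR ((1 IMPLIES NOT 1) OR (NOT 0 OR NOT 1))) -> 0
  row 14 [1110]: (0 XOR ((1 IMPLIES NOT 1) OR (NOT 1 OR NOT 1))) -> 0
  row 15 [1111]: (1 XOR ((1 IMPLIES NOT 1) OR (NOT 1 OR NOT 1))) -> 1
Full result column, 4 rows per line (P1,P2 fixed per line; P3,P4 runs 00..11 left to right):
  rows 0-3 [P1,P2=00]: 1010  = hex A
  rows 4-7 [P1,P2=01]: 1010  = hex A
  rows 8-11 [P1,P2=10]: 1010  = hex A
  rows 12-15 [P1,P2=11]: 1001  = hex 9
Output column (row 0 .. row 15) = 1010101010101001
Output column grouped in 4s = 1010 1010 1010 1001 = 0xAAA9
Convert to decimal digit by digit (value = value*16 + digit):
  A -> 10
  10*16 + 10 (A) = 170
  170*16 + 10 (A) = 2730
  2730*16 + 9 = 43689
Decimal = 43689

43689


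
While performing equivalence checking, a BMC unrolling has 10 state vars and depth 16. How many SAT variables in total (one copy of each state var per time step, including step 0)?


BMC unrolls to depth k, creating one copy of each state var for steps 0..k.
Step count = 16 + 1 = 17 (steps 0 through 16)
Vars per step = 10
Total = 10 * 17 = 170

170


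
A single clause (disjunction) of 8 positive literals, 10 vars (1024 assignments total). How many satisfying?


Step 1: Total=2^10=1024
Step 2: Unsat when all 8 false: 2^2=4
Step 3: Sat=1024-4=1020

1020


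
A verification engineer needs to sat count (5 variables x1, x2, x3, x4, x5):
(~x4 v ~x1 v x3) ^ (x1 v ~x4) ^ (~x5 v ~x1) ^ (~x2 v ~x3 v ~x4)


CNF with 4 clauses over 5 vars (32 assignments).
An assignment satisfies CNF iff every clause has >=1 true literal.
Check each row (bits = x1,x2,x3,x4,x5; clause T/F shown):
  row 0 [00000]: clauses=TTTT -> 1
  row 1 [00001]: clauses=TTTT -> 1
  row 2 [00010]: clauses=TFTT -> 0
  row 3 [00011]: clauses=TFTT -> 0
  row 4 [00100]: clauses=TTTT -> 1
  row 5 [00101]: clauses=TTTT -> 1
  row 6 [00110]: clauses=TFTT -> 0
  row 7 [00111]: clauses=TFTT -> 0
  row 8 [01000]: clauses=TTTT -> 1
  row 9 [01001]: clauses=TTTT -> 1
  row 10 [01010]: clauses=TFTT -> 0
  row 11 [01011]: clauses=TFTT -> 0
  row 12 [01100]: clauses=TTTT -> 1
  row 13 [01101]: clauses=TTTT -> 1
  row 14 [01110]: clauses=TFTF -> 0
  row 15 [01111]: clauses=TFTF -> 0
  row 16 [10000]: clauses=TTTT -> 1
  row 17 [10001]: clauses=TTFT -> 0
  row 18 [10010]: clauses=FTTT -> 0
  row 19 [10011]: clauses=FTFT -> 0
  row 20 [10100]: clauses=TTTT -> 1
  row 21 [10101]: clauses=TTFT -> 0
  row 22 [10110]: clauses=TTTT -> 1
  row 23 [10111]: clauses=TTFT -> 0
  row 24 [11000]: clauses=TTTT -> 1
  row 25 [11001]: clauses=TTFT -> 0
  row 26 [11010]: clauses=FTTT -> 0
  row 27 [11011]: clauses=FTFT -> 0
  row 28 [11100]: clauses=TTTT -> 1
  row 29 [11101]: clauses=TTFT -> 0
  row 30 [11110]: clauses=TTTF -> 0
  row 31 [11111]: clauses=TTFF -> 0
Full result column, 8 rows per line (x1,x2 fixed per line; x3,x4,x5 runs 000..111 left to right):
  rows 0-7 [x1,x2=00]: 11001100  (ones: 4)
  rows 8-15 [x1,x2=01]: 11001100  (ones: 4)
  rows 16-23 [x1,x2=10]: 10001010  (ones: 3)
  rows 24-31 [x1,x2=11]: 10001000  (ones: 2)
Satisfying assignments = 4+4+3+2 = 13

13


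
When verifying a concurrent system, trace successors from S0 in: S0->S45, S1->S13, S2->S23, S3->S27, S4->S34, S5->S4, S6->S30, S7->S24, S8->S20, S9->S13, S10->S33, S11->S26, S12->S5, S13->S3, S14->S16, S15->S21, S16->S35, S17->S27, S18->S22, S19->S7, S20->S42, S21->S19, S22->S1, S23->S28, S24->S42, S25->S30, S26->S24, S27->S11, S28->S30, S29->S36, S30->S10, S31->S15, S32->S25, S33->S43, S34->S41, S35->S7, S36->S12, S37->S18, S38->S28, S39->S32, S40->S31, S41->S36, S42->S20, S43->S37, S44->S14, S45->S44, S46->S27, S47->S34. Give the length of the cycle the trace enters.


Trace from S0 until a state repeats:
  S0 -> S45 -> S44 -> S14 -> S16 -> S35 -> S7 -> S24 -> S42 -> S20 -> S42
S42 first seen at step 8, revisited at step 10.
Cycle length = 10 - 8 = 2

2


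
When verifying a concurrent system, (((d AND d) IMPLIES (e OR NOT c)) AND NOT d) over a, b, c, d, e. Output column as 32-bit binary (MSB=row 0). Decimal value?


Formula: (((d AND d) IMPLIES (e OR NOT c)) AND NOT d) over a, b, c, d, e (32 rows)
Evaluate each row (bits = a,b,c,d,e, MSB first):
  row 0 [00000]: (((0 AND 0) IMPLIES (0 OR NOT 0)) AND NOT 0) -> 1
  row 1 [00001]: (((0 AND 0) IMPLIES (1 OR NOT 0)) AND NOT 0) -> 1
  row 2 [00010]: (((1 AND 1) IMPLIES (0 OR NOT 0)) AND NOT 1) -> 0
  row 3 [00011]: (((1 AND 1) IMPLIES (1 OR NOT 0)) AND NOT 1) -> 0
  row 4 [00100]: (((0 AND 0) IMPLIES (0 OR NOT 1)) AND NOT 0) -> 1
  row 5 [00101]: (((0 AND 0) IMPLIES (1 OR NOT 1)) AND NOT 0) -> 1
  row 6 [00110]: (((1 AND 1) IMPLIES (0 OR NOT 1)) AND NOT 1) -> 0
  row 7 [00111]: (((1 AND 1) IMPLIES (1 OR NOT 1)) AND NOT 1) -> 0
  row 8 [01000]: (((0 AND 0) IMPLIES (0 OR NOT 0)) AND NOT 0) -> 1
  row 9 [01001]: (((0 AND 0) IMPLIES (1 OR NOT 0)) AND NOT 0) -> 1
  row 10 [01010]: (((1 AND 1) IMPLIES (0 OR NOT 0)) AND NOT 1) -> 0
  row 11 [01011]: (((1 AND 1) IMPLIES (1 OR NOT 0)) AND NOT 1) -> 0
  row 12 [01100]: (((0 AND 0) IMPLIES (0 OR NOT 1)) AND NOT 0) -> 1
  row 13 [01101]: (((0 AND 0) IMPLIES (1 OR NOT 1)) AND NOT 0) -> 1
  row 14 [01110]: (((1 AND 1) IMPLIES (0 OR NOT 1)) AND NOT 1) -> 0
  row 15 [01111]: (((1 AND 1) IMPLIES (1 OR NOT 1)) AND NOT 1) -> 0
  row 16 [10000]: (((0 AND 0) IMPLIES (0 OR NOT 0)) AND NOT 0) -> 1
  row 17 [10001]: (((0 AND 0) IMPLIES (1 OR NOT 0)) AND NOT 0) -> 1
  row 18 [10010]: (((1 AND 1) IMPLIES (0 OR NOT 0)) AND NOT 1) -> 0
  row 19 [10011]: (((1 AND 1) IMPLIES (1 OR NOT 0)) AND NOT 1) -> 0
  row 20 [10100]: (((0 AND 0) IMPLIES (0 OR NOT 1)) AND NOT 0) -> 1
  row 21 [10101]: (((0 AND 0) IMPLIES (1 OR NOT 1)) AND NOT 0) -> 1
  row 22 [10110]: (((1 AND 1) IMPLIES (0 OR NOT 1)) AND NOT 1) -> 0
  row 23 [10111]: (((1 AND 1) IMPLIES (1 OR NOT 1)) AND NOT 1) -> 0
  row 24 [11000]: (((0 AND 0) IMPLIES (0 OR NOT 0)) AND NOT 0) -> 1
  row 25 [11001]: (((0 AND 0) IMPLIES (1 OR NOT 0)) AND NOT 0) -> 1
  row 26 [11010]: (((1 AND 1) IMPLIES (0 OR NOT 0)) AND NOT 1) -> 0
  row 27 [11011]: (((1 AND 1) IMPLIES (1 OR NOT 0)) AND NOT 1) -> 0
  row 28 [11100]: (((0 AND 0) IMPLIES (0 OR NOT 1)) AND NOT 0) -> 1
  row 29 [11101]: (((0 AND 0) IMPLIES (1 OR NOT 1)) AND NOT 0) -> 1
  row 30 [11110]: (((1 AND 1) IMPLIES (0 OR NOT 1)) AND NOT 1) -> 0
  row 31 [11111]: (((1 AND 1) IMPLIES (1 OR NOT 1)) AND NOT 1) -> 0
Full result column, 4 rows per line (a,b,c fixed per line; d,e runs 00..11 left to right):
  rows 0-3 [a,b,c=000]: 1100  = hex C
  rows 4-7 [a,b,c=001]: 1100  = hex C
  rows 8-11 [a,b,c=010]: 1100  = hex C
  rows 12-15 [a,b,c=011]: 1100  = hex C
  rows 16-19 [a,b,c=100]: 1100  = hex C
  rows 20-23 [a,b,c=101]: 1100  = hex C
  rows 24-27 [a,b,c=110]: 1100  = hex C
  rows 28-31 [a,b,c=111]: 1100  = hex C
Output column (row 0 .. row 31) = 11001100110011001100110011001100
Output column grouped in 4s = 1100 1100 1100 1100 1100 1100 1100 1100 = 0xCCCCCCCC
Convert to decimal digit by digit (value = value*16 + digit):
  C -> 12
  12*16 + 12 (C) = 204
  204*16 + 12 (C) = 3276
  3276*16 + 12 (C) = 52428
  52428*16 + 12 (C) = 838860
  838860*16 + 12 (C) = 13421772
  13421772*16 + 12 (C) = 214748364
  214748364*16 + 12 (C) = 3435973836
Decimal = 3435973836

3435973836


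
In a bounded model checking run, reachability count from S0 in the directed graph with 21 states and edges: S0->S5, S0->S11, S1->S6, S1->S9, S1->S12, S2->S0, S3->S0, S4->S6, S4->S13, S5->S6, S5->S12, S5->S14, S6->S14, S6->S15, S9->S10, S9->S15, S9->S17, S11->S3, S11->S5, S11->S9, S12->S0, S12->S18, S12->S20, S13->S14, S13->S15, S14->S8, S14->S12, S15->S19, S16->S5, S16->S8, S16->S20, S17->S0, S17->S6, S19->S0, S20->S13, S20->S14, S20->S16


BFS from S0:
  layer 0: {S0}
  layer 1: {S5, S11}
  layer 2: {S3, S6, S9, S12, S14}
  layer 3: {S8, S10, S15, S17, S18, S20}
  layer 4: {S13, S16, S19}
Reachable set: {S0, S3, S5, S6, S8, S9, S10, S11, S12, S13, S14, S15, S16, S17, S18, S19, S20}
Count = 17

17


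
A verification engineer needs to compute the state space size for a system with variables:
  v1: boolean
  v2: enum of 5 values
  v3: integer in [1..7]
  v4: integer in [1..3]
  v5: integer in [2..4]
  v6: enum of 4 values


State space = product of domain sizes of all variables.
Domain sizes:
  v1 (boolean): 2
  v2 (enum of 5 values): 5
  v3 (integer in [1..7]): 7
  v4 (integer in [1..3]): 3
  v5 (integer in [2..4]): 3
  v6 (enum of 4 values): 4
Product = 2 * 5 * 7 * 3 * 3 * 4 = 2520

2520


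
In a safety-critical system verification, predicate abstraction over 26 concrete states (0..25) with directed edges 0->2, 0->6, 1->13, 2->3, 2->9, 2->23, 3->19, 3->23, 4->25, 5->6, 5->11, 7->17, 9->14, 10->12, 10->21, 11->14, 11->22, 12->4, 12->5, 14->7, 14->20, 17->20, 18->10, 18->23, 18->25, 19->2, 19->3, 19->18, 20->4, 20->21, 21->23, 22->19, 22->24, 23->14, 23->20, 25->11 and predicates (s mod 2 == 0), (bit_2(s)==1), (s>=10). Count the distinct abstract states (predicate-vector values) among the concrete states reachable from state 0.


BFS from 0:
Concrete reachable: {0, 2, 3, 4, 5, 6, 7, 9, 10, 11, 12, 14, 17, 18, 19, 20, 21, 22, 23, 24, 25}
Abstract via predicates (s mod 2 == 0), (bit_2(s)==1), (s>=10):
  (0,0,0) <- {3, 9}
  (0,0,1) <- {11, 17, 19, 25}
  (0,1,0) <- {5, 7}
  (0,1,1) <- {21, 23}
  (1,0,0) <- {0, 2}
  (1,0,1) <- {10, 18, 24}
  (1,1,0) <- {4, 6}
  (1,1,1) <- {12, 14, 20, 22}
Distinct abstract states = 8

8


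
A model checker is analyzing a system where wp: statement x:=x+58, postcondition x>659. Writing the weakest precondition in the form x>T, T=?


Formula: wp(x:=E, P) = P[E/x] (substitute E for x in postcondition)
Step 1: Postcondition: x>659
Step 2: Substitute x+58 for x: x+58>659
Step 3: Solve for x: x > 659-58 = 601

601


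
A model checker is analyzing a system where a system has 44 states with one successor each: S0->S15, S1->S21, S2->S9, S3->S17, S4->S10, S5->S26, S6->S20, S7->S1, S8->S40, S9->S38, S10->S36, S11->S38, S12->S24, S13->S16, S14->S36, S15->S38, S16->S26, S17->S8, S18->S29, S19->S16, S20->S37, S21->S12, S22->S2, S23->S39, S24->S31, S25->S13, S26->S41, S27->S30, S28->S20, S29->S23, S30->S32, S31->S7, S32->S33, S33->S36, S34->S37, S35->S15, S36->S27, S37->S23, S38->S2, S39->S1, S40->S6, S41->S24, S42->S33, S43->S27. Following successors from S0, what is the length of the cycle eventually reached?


Trace from S0 until a state repeats:
  S0 -> S15 -> S38 -> S2 -> S9 -> S38
S38 first seen at step 2, revisited at step 5.
Cycle length = 5 - 2 = 3

3


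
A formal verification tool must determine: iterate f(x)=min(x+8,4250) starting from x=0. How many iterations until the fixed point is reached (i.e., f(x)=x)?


Step 1: x=0, cap=4250, increment=8
Step 2: x grows by 8 each step until capped at 4250; fixed point is x=4250
Step 3: iterations = ceil(4250/8) = 532

532


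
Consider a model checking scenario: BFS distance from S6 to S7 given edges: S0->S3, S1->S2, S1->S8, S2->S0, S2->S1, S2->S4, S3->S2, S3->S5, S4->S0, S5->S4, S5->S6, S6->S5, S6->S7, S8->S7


BFS layer-by-layer from S6:
  dist 0: {S6}
  dist 1: {S5, S7}
  -> S7 reached at distance 1
Shortest path length = 1

1


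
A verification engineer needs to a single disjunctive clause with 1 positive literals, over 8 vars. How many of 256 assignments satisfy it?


Step 1: Total=2^8=256
Step 2: Unsat when all 1 false: 2^7=128
Step 3: Sat=256-128=128

128


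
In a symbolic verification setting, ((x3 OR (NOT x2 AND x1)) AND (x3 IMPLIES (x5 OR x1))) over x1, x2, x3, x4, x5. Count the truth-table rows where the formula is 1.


Formula: ((x3 OR (NOT x2 AND x1)) AND (x3 IMPLIES (x5 OR x1))) over 5 vars (32 rows)
Evaluate each row (x1, x2, x3, x4, x5 as bits, MSB first):
  row 0 [00000]: ((0 OR (NOT 0 AND 0)) AND (0 IMPLIES (0 OR 0))) -> 0
  row 1 [00001]: ((0 OR (NOT 0 AND 0)) AND (0 IMPLIES (1 OR 0))) -> 0
  row 2 [00010]: ((0 OR (NOT 0 AND 0)) AND (0 IMPLIES (0 OR 0))) -> 0
  row 3 [00011]: ((0 OR (NOT 0 AND 0)) AND (0 IMPLIES (1 OR 0))) -> 0
  row 4 [00100]: ((1 OR (NOT 0 AND 0)) AND (1 IMPLIES (0 OR 0))) -> 0
  row 5 [00101]: ((1 OR (NOT 0 AND 0)) AND (1 IMPLIES (1 OR 0))) -> 1
  row 6 [00110]: ((1 OR (NOT 0 AND 0)) AND (1 IMPLIES (0 OR 0))) -> 0
  row 7 [00111]: ((1 OR (NOT 0 AND 0)) AND (1 IMPLIES (1 OR 0))) -> 1
  row 8 [01000]: ((0 OR (NOT 1 AND 0)) AND (0 IMPLIES (0 OR 0))) -> 0
  row 9 [01001]: ((0 OR (NOT 1 AND 0)) AND (0 IMPLIES (1 OR 0))) -> 0
  row 10 [01010]: ((0 OR (NOT 1 AND 0)) AND (0 IMPLIES (0 OR 0))) -> 0
  row 11 [01011]: ((0 OR (NOT 1 AND 0)) AND (0 IMPLIES (1 OR 0))) -> 0
  row 12 [01100]: ((1 OR (NOT 1 AND 0)) AND (1 IMPLIES (0 OR 0))) -> 0
  row 13 [01101]: ((1 OR (NOT 1 AND 0)) AND (1 IMPLIES (1 OR 0))) -> 1
  row 14 [01110]: ((1 OR (NOT 1 AND 0)) AND (1 IMPLIES (0 OR 0))) -> 0
  row 15 [01111]: ((1 OR (NOT 1 AND 0)) AND (1 IMPLIES (1 OR 0))) -> 1
  row 16 [10000]: ((0 OR (NOT 0 AND 1)) AND (0 IMPLIES (0 OR 1))) -> 1
  row 17 [10001]: ((0 OR (NOT 0 AND 1)) AND (0 IMPLIES (1 OR 1))) -> 1
  row 18 [10010]: ((0 OR (NOT 0 AND 1)) AND (0 IMPLIES (0 OR 1))) -> 1
  row 19 [10011]: ((0 OR (NOT 0 AND 1)) AND (0 IMPLIES (1 OR 1))) -> 1
  row 20 [10100]: ((1 OR (NOT 0 AND 1)) AND (1 IMPLIES (0 OR 1))) -> 1
  row 21 [10101]: ((1 OR (NOT 0 AND 1)) AND (1 IMPLIES (1 OR 1))) -> 1
  row 22 [10110]: ((1 OR (NOT 0 AND 1)) AND (1 IMPLIES (0 OR 1))) -> 1
  row 23 [10111]: ((1 OR (NOT 0 AND 1)) AND (1 IMPLIES (1 OR 1))) -> 1
  row 24 [11000]: ((0 OR (NOT 1 AND 1)) AND (0 IMPLIES (0 OR 1))) -> 0
  row 25 [11001]: ((0 OR (NOT 1 AND 1)) AND (0 IMPLIES (1 OR 1))) -> 0
  row 26 [11010]: ((0 OR (NOT 1 AND 1)) AND (0 IMPLIES (0 OR 1))) -> 0
  row 27 [11011]: ((0 OR (NOT 1 AND 1)) AND (0 IMPLIES (1 OR 1))) -> 0
  row 28 [11100]: ((1 OR (NOT 1 AND 1)) AND (1 IMPLIES (0 OR 1))) -> 1
  row 29 [11101]: ((1 OR (NOT 1 AND 1)) AND (1 IMPLIES (1 OR 1))) -> 1
  row 30 [11110]: ((1 OR (NOT 1 AND 1)) AND (1 IMPLIES (0 OR 1))) -> 1
  row 31 [11111]: ((1 OR (NOT 1 AND 1)) AND (1 IMPLIES (1 OR 1))) -> 1
Full result column, 8 rows per line (x1,x2 fixed per line; x3,x4,x5 runs 000..111 left to right):
  rows 0-7 [x1,x2=00]: 00000101  (ones: 2)
  rows 8-15 [x1,x2=01]: 00000101  (ones: 2)
  rows 16-23 [x1,x2=10]: 11111111  (ones: 8)
  rows 24-31 [x1,x2=11]: 00001111  (ones: 4)
Count of 1-rows = 2+2+8+4 = 16

16


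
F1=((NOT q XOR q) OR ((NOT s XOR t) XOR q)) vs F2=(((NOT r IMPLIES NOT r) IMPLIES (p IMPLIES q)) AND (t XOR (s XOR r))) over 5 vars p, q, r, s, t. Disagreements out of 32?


F1 = ((NOT q XOR q) OR ((NOT s XOR t) XOR q))
F2 = (((NOT r IMPLIES NOT r) IMPLIES (p IMPLIES q)) AND (t XOR (s XOR r)))
Evaluate both on each of 32 rows (bits = p,q,r,s,t):
  row 0 [00000]: F1=1 F2=0 (differ) -> 1
  row 1 [00001]: F1=1 F2=1 -> 0
  row 2 [00010]: F1=1 F2=1 -> 0
  row 3 [00011]: F1=1 F2=0 (differ) -> 1
  row 4 [00100]: F1=1 F2=1 -> 0
  row 5 [00101]: F1=1 F2=0 (differ) -> 1
  row 6 [00110]: F1=1 F2=0 (differ) -> 1
  row 7 [00111]: F1=1 F2=1 -> 0
  row 8 [01000]: F1=1 F2=0 (differ) -> 1
  row 9 [01001]: F1=1 F2=1 -> 0
  row 10 [01010]: F1=1 F2=1 -> 0
  row 11 [01011]: F1=1 F2=0 (differ) -> 1
  row 12 [01100]: F1=1 F2=1 -> 0
  row 13 [01101]: F1=1 F2=0 (differ) -> 1
  row 14 [01110]: F1=1 F2=0 (differ) -> 1
  row 15 [01111]: F1=1 F2=1 -> 0
  row 16 [10000]: F1=1 F2=0 (differ) -> 1
  row 17 [10001]: F1=1 F2=0 (differ) -> 1
  row 18 [10010]: F1=1 F2=0 (differ) -> 1
  row 19 [10011]: F1=1 F2=0 (differ) -> 1
  row 20 [10100]: F1=1 F2=0 (differ) -> 1
  row 21 [10101]: F1=1 F2=0 (differ) -> 1
  row 22 [10110]: F1=1 F2=0 (differ) -> 1
  row 23 [10111]: F1=1 F2=0 (differ) -> 1
  row 24 [11000]: F1=1 F2=0 (differ) -> 1
  row 25 [11001]: F1=1 F2=1 -> 0
  row 26 [11010]: F1=1 F2=1 -> 0
  row 27 [11011]: F1=1 F2=0 (differ) -> 1
  row 28 [11100]: F1=1 F2=1 -> 0
  row 29 [11101]: F1=1 F2=0 (differ) -> 1
  row 30 [11110]: F1=1 F2=0 (differ) -> 1
  row 31 [11111]: F1=1 F2=1 -> 0
Full result column, 8 rows per line (p,q fixed per line; r,s,t runs 000..111 left to right):
  rows 0-7 [p,q=00]: 10010110  (ones: 4)
  rows 8-15 [p,q=01]: 10010110  (ones: 4)
  rows 16-23 [p,q=10]: 11111111  (ones: 8)
  rows 24-31 [p,q=11]: 10010110  (ones: 4)
Disagreements = 4+4+8+4 = 20

20


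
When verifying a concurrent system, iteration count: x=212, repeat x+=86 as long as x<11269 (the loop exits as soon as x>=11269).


Step 1: x goes from 212 toward 11269 by 86; the body runs while x<11269, so iterations = ceil((bound-start)/step)
Step 2: Distance=11057
Step 3: ceil(11057/86)=129

129


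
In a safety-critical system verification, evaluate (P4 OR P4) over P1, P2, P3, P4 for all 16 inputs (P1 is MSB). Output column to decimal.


Formula: (P4 OR P4) over P1, P2, P3, P4 (16 rows)
Evaluate each row (bits = P1,P2,P3,P4, MSB first):
  row 0 [0000]: (0 OR 0) -> 0
  row 1 [0001]: (1 OR 1) -> 1
  row 2 [0010]: (0 OR 0) -> 0
  row 3 [0011]: (1 OR 1) -> 1
  row 4 [0100]: (0 OR 0) -> 0
  row 5 [0101]: (1 OR 1) -> 1
  row 6 [0110]: (0 OR 0) -> 0
  row 7 [0111]: (1 OR 1) -> 1
  row 8 [1000]: (0 OR 0) -> 0
  row 9 [1001]: (1 OR 1) -> 1
  row 10 [1010]: (0 OR 0) -> 0
  row 11 [1011]: (1 OR 1) -> 1
  row 12 [1100]: (0 OR 0) -> 0
  row 13 [1101]: (1 OR 1) -> 1
  row 14 [1110]: (0 OR 0) -> 0
  row 15 [1111]: (1 OR 1) -> 1
Full result column, 4 rows per line (P1,P2 fixed per line; P3,P4 runs 00..11 left to right):
  rows 0-3 [P1,P2=00]: 0101  = hex 5
  rows 4-7 [P1,P2=01]: 0101  = hex 5
  rows 8-11 [P1,P2=10]: 0101  = hex 5
  rows 12-15 [P1,P2=11]: 0101  = hex 5
Output column (row 0 .. row 15) = 0101010101010101
Output column grouped in 4s = 0101 0101 0101 0101 = 0x5555
Convert to decimal digit by digit (value = value*16 + digit):
  5 -> 5
  5*16 + 5 = 85
  85*16 + 5 = 1365
  1365*16 + 5 = 21845
Decimal = 21845

21845


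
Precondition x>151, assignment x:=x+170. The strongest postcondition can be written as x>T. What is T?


Formula: sp(P, x:=E) = exists old_x. (x = E[old_x/x]) AND P[old_x/x] (old_x is the value of x before the assignment; eliminate old_x by solving x = E[old_x/x] for old_x)
Step 1: Precondition P: x>151, i.e. old_x > 151
Step 2: Assignment gives x = old_x + 170, so old_x = x - 170
Step 3: Substitute into P: x - 170 > 151
Step 4: Simplify: x > 151+170 = 321

321


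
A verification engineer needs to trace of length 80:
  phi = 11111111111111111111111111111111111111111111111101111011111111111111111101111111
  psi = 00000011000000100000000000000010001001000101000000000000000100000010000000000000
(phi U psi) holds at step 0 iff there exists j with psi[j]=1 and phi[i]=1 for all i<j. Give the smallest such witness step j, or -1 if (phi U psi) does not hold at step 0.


(phi U psi) at 0: need smallest j with psi[j]=1 and phi[i]=1 for all i in [0,j).
Scan from step 0:
  step 0: phi=1, psi=0 -> continue
  step 1: phi=1, psi=0 -> continue
  step 2: phi=1, psi=0 -> continue
  step 3: phi=1, psi=0 -> continue
  step 6: psi=1 and phi held for [0,6) -> witness found
Witness step = 6

6


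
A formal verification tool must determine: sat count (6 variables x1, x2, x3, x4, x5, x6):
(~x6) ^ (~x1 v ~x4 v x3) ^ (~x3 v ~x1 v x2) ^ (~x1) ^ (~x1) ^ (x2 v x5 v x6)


CNF with 6 clauses over 6 vars (64 assignments).
An assignment satisfies CNF iff every clause has >=1 true literal.
Check each row (bits = x1,x2,x3,x4,x5,x6; clause T/F shown):
  row 0 [000000]: clauses=TTTTTF -> 0
  row 1 [000001]: clauses=FTTTTT -> 0
  row 2 [000010]: clauses=TTTTTT -> 1
  row 3 [000011]: clauses=FTTTTT -> 0
  row 4 [000100]: clauses=TTTTTF -> 0
  (every remaining row is evaluated the same way; all 64 results are listed next)
Full result column, 8 rows per line (x1,x2,x3 fixed per line; x4,x5,x6 runs 000..111 left to right):
  rows 0-7 [x1,x2,x3=000]: 00100010  (ones: 2)
  rows 8-15 [x1,x2,x3=001]: 00100010  (ones: 2)
  rows 16-23 [x1,x2,x3=010]: 10101010  (ones: 4)
  rows 24-31 [x1,x2,x3=011]: 10101010  (ones: 4)
  rows 32-39 [x1,x2,x3=100]: 00000000  (ones: 0)
  rows 40-47 [x1,x2,x3=101]: 00000000  (ones: 0)
  rows 48-55 [x1,x2,x3=110]: 00000000  (ones: 0)
  rows 56-63 [x1,x2,x3=111]: 00000000  (ones: 0)
Satisfying assignments = 2+2+4+4+0+0+0+0 = 12

12
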